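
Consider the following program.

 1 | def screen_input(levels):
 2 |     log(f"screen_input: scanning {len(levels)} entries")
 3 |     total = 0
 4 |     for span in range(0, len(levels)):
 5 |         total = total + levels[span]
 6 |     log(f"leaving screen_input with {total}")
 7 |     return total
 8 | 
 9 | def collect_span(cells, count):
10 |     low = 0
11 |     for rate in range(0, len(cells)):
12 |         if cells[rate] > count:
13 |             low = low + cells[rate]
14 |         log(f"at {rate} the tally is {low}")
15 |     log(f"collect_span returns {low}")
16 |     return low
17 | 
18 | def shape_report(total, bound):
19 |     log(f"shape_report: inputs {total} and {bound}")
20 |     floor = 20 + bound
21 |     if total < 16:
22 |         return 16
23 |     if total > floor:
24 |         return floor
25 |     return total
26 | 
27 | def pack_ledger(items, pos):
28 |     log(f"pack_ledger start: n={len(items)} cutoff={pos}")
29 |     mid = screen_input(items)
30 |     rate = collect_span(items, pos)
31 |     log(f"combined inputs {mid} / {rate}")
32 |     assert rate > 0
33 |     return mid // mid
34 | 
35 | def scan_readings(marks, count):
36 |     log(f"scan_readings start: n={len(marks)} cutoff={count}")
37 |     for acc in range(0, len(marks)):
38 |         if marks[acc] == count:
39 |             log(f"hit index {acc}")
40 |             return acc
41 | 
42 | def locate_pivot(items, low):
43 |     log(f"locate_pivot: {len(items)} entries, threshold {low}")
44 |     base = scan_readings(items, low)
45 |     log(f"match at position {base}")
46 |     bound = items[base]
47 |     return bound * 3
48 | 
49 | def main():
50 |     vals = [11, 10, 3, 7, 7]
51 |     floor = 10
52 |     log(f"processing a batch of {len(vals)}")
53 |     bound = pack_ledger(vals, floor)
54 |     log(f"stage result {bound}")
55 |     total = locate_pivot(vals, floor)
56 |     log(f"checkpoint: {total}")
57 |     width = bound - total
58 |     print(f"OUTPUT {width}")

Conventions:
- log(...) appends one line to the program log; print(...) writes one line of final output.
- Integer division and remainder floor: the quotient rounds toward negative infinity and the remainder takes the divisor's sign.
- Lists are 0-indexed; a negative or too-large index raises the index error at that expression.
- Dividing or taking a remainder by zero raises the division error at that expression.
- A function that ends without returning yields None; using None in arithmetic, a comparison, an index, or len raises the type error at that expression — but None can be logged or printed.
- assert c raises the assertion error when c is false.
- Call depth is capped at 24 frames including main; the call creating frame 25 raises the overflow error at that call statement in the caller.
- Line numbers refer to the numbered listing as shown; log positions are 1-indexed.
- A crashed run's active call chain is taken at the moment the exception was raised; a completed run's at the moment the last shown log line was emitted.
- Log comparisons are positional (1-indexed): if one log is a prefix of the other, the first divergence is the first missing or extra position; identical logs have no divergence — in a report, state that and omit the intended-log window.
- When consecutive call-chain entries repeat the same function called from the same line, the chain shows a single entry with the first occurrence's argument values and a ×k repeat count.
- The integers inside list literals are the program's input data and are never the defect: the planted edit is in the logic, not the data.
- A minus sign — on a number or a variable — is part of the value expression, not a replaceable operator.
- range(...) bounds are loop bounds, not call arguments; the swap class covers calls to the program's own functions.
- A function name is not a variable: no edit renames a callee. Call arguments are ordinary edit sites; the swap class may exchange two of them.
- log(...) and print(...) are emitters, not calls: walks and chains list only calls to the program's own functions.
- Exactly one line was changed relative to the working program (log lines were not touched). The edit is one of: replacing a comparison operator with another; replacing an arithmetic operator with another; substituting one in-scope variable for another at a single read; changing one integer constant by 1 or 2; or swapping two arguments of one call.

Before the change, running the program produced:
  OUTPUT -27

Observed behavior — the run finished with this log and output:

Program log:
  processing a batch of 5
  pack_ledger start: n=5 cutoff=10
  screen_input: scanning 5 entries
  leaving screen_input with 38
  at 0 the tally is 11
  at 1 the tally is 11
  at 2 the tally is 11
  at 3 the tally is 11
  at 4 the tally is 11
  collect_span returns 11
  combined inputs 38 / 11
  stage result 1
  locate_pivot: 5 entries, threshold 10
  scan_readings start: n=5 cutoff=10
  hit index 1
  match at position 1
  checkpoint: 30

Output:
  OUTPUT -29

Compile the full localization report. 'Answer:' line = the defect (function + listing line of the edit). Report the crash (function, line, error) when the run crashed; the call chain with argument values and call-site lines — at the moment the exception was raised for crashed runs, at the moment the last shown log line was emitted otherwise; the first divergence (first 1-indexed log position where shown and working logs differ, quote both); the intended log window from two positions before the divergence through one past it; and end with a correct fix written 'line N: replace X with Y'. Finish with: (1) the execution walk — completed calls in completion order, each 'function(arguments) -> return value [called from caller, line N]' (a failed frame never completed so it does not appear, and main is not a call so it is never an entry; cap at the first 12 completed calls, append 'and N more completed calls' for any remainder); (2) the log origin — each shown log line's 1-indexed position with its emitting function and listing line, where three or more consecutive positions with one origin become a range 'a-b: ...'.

Answer: the defect is in pack_ledger at line 33.
Key observation: Everything matches until log position 12, which reads 'stage result 1' in place of 'stage result 3'.
Call chain: main.
First divergence: position 12 — shown 'stage result 1', intended 'stage result 3'.
Intended log window:
  10: collect_span returns 11
  11: combined inputs 38 / 11
  12: stage result 3
  13: locate_pivot: 5 entries, threshold 10
Execution walk:
  screen_input([11, 10, 3, 7, 7]) -> 38  [called from pack_ledger, line 29]
  collect_span([11, 10, 3, 7, 7], 10) -> 11  [called from pack_ledger, line 30]
  pack_ledger([11, 10, 3, 7, 7], 10) -> 1  [called from main, line 53]
  scan_readings([11, 10, 3, 7, 7], 10) -> 1  [called from locate_pivot, line 44]
  locate_pivot([11, 10, 3, 7, 7], 10) -> 30  [called from main, line 55]
Origin of each log line:
  1 — main, line 52
  2 — pack_ledger, line 28
  3 — screen_input, line 2
  4 — screen_input, line 6
  5-9 — collect_span, line 14
  10 — collect_span, line 15
  11 — pack_ledger, line 31
  12 — main, line 54
  13 — locate_pivot, line 43
  14 — scan_readings, line 36
  15 — scan_readings, line 39
  16 — locate_pivot, line 45
  17 — main, line 56
A correct fix: line 33: replace `mid // mid` with `mid // rate`.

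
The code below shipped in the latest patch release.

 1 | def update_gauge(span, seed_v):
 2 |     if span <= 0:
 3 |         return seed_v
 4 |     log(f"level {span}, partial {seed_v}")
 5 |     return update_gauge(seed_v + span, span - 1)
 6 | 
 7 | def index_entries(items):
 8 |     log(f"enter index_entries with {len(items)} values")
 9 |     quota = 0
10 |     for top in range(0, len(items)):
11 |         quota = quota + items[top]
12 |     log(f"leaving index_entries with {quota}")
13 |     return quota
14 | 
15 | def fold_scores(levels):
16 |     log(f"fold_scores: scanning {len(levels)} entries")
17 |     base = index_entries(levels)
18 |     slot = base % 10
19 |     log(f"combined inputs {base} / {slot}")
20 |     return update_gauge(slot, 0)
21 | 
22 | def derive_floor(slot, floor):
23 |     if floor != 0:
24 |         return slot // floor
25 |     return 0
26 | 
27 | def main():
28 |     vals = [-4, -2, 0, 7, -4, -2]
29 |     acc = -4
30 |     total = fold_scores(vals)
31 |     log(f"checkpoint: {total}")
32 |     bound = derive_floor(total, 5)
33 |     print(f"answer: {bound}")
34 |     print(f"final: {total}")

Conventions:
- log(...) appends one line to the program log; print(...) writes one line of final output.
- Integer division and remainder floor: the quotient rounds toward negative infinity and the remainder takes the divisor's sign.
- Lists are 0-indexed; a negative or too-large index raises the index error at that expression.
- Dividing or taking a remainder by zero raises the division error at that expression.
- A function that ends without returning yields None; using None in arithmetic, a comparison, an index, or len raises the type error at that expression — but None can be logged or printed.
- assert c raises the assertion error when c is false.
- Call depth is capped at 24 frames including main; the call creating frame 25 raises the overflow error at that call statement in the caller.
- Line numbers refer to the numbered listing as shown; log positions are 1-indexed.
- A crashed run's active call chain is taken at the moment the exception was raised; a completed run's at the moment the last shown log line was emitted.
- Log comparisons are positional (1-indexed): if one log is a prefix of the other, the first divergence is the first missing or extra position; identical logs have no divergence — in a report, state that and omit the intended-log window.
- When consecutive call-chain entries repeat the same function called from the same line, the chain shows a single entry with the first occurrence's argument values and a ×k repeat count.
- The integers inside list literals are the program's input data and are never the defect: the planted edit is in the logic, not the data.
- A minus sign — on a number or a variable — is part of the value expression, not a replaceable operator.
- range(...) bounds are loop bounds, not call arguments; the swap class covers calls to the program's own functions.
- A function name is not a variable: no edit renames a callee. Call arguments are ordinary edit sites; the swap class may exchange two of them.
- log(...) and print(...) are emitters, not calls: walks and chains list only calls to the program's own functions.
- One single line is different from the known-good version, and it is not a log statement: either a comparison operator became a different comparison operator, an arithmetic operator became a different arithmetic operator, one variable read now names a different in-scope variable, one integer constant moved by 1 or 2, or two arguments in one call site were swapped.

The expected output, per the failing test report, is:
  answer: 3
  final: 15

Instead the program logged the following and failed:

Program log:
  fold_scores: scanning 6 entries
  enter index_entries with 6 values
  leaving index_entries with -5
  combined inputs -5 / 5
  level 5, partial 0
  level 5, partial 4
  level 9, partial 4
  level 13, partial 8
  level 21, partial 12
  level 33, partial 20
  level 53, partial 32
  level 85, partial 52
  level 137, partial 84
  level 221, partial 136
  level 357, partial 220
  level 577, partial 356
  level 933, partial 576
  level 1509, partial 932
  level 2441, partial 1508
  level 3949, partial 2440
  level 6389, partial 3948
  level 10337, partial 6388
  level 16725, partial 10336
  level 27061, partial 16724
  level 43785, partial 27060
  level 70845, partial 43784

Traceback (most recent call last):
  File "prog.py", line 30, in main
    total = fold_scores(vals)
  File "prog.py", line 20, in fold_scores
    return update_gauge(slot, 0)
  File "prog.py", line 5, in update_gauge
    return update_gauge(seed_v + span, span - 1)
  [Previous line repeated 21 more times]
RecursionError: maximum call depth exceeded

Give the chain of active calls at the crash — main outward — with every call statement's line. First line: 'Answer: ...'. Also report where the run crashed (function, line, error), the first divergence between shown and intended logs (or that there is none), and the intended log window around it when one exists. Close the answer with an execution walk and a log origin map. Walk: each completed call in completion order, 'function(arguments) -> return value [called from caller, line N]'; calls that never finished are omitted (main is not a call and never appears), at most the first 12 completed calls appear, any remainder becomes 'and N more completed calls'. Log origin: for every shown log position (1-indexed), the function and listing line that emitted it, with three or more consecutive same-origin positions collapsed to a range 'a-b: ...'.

Answer: main -> fold_scores (called at line 30) -> update_gauge (called at line 20) -> update_gauge (called at line 5) ×21.
Key fact: The earliest visible damage is log position 6 — 'level 5, partial 4' rather than the intended 'level 4, partial 5'.
Crash: update_gauge, line 5, RecursionError.
First divergence: position 6; shown 'level 5, partial 4' vs intended 'level 4, partial 5'.
Intended log window:
  4: combined inputs -5 / 5
  5: level 5, partial 0
  6: level 4, partial 5
  7: level 3, partial 9
Execution walk:
  index_entries([-4, -2, 0, 7, -4, -2]) -> -5  [called from fold_scores, line 17]
Log line origins:
  1: emitted by fold_scores (line 16)
  2: emitted by index_entries (line 8)
  3: emitted by index_entries (line 12)
  4: emitted by fold_scores (line 19)
  5-26: emitted by update_gauge (line 4)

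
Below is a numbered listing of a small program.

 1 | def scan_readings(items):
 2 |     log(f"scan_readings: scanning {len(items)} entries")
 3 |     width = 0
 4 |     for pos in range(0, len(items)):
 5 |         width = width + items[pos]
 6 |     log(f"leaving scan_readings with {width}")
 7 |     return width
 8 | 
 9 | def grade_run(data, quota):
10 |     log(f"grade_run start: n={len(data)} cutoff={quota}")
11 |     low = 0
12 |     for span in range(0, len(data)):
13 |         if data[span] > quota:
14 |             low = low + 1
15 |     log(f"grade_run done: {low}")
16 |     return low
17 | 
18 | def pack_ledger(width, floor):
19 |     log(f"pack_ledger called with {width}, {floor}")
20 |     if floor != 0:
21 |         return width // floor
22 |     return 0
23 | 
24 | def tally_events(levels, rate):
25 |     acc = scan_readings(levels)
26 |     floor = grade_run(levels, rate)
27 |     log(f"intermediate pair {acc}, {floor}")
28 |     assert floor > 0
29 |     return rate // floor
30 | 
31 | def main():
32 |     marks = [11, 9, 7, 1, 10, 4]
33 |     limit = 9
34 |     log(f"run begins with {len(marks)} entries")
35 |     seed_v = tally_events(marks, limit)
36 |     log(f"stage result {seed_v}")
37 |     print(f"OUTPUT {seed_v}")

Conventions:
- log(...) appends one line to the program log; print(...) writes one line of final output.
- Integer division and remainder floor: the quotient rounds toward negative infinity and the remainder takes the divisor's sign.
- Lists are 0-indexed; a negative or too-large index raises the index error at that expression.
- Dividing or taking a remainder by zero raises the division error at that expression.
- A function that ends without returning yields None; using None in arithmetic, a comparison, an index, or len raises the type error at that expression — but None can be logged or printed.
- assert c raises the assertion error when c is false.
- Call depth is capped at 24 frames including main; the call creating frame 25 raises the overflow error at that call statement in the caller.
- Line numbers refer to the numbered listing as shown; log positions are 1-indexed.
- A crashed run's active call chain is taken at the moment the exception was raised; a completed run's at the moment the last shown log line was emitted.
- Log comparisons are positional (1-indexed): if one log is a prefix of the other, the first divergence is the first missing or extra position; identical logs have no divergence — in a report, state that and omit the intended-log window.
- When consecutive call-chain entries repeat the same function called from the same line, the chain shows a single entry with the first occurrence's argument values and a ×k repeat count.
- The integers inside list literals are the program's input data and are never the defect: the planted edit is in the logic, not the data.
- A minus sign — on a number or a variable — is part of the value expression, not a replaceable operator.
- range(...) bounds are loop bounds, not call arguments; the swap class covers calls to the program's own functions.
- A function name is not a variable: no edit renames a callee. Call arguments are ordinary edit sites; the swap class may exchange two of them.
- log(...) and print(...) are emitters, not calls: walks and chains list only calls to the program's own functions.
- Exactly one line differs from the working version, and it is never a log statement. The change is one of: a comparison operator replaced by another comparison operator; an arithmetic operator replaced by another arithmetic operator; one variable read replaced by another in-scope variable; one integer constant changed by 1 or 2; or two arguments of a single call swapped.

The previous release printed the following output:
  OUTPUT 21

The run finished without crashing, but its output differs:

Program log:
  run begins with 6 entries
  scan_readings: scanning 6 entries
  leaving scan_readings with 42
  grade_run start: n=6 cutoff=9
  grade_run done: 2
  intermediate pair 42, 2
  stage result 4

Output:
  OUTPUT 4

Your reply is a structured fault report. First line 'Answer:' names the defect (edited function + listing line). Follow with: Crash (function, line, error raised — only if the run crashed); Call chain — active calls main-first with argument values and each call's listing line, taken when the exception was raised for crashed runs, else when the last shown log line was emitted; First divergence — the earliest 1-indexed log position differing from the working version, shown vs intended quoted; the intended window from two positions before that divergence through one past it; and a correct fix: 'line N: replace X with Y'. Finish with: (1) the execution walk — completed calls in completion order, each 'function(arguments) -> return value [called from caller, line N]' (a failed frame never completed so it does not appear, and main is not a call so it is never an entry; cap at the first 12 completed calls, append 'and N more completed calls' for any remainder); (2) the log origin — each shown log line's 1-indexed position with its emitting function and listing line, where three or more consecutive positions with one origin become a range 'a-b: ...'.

Answer: the defect is in tally_events at line 29.
Key observation: Position 7 is the first bad log line: 'stage result 4' should read 'stage result 21'.
Call chain: main.
First divergence: position 7; shown 'stage result 4' vs intended 'stage result 21'.
Intended log window:
  5: grade_run done: 2
  6: intermediate pair 42, 2
  7: stage result 21
Execution walk:
  scan_readings([11, 9, 7, 1, 10, 4]) -> 42  [called from tally_events, line 25]
  grade_run([11, 9, 7, 1, 10, 4], 9) -> 2  [called from tally_events, line 26]
  tally_events([11, 9, 7, 1, 10, 4], 9) -> 4  [called from main, line 35]
Origin of each log line:
  1: emitted by main (line 34)
  2: emitted by scan_readings (line 2)
  3: emitted by scan_readings (line 6)
  4: emitted by grade_run (line 10)
  5: emitted by grade_run (line 15)
  6: emitted by tally_events (line 27)
  7: emitted by main (line 36)
A correct fix: line 29: replace `rate` with `acc`.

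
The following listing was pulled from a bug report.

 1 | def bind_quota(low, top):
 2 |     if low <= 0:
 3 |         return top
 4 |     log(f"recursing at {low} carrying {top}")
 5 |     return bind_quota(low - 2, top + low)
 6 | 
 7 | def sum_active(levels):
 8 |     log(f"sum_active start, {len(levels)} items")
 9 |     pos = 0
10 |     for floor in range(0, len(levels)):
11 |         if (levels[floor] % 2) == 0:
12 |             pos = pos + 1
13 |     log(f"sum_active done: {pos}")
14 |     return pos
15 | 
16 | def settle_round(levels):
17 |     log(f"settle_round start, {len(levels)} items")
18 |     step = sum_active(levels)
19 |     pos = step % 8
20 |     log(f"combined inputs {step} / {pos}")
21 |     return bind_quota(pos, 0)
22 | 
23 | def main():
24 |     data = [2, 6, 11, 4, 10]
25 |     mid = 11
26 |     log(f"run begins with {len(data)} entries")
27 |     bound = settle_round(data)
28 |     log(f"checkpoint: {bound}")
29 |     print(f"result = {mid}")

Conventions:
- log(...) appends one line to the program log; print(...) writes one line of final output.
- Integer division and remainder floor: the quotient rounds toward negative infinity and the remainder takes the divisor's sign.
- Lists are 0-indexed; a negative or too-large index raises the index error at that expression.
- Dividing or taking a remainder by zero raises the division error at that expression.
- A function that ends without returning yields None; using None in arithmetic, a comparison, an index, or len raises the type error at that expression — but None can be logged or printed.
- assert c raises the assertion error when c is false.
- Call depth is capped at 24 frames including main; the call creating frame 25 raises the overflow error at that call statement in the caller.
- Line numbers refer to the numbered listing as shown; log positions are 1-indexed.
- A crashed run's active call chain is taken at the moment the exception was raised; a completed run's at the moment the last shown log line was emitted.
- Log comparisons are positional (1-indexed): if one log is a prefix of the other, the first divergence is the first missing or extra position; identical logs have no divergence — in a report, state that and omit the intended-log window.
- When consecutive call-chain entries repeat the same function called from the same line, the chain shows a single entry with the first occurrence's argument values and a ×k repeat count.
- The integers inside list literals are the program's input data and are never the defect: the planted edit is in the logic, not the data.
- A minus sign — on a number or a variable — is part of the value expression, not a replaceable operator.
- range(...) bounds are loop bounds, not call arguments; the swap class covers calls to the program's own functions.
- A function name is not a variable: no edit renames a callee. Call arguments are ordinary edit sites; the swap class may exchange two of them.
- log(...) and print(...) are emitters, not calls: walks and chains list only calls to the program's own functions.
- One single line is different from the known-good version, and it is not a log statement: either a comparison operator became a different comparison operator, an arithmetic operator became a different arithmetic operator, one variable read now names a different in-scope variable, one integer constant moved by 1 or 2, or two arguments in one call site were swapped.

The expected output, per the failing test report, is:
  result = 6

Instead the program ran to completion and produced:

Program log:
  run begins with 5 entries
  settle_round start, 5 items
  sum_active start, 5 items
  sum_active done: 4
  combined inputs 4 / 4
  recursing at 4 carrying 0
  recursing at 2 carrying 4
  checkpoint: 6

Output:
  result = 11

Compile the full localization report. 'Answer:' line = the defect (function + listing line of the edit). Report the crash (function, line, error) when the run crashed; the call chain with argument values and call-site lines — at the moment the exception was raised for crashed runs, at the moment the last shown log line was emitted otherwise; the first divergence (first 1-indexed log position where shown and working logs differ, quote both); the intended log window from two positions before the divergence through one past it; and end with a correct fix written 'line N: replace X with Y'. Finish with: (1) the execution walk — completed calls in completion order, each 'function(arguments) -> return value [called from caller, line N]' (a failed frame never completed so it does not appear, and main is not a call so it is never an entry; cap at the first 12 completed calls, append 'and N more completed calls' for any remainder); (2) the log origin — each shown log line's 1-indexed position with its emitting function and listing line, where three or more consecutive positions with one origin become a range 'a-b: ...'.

Answer: the defect is in main at line 29.
The tell: The two runs log identically and part ways only at the printed values.
Call chain: main.
First divergence: none; the two logs match at every position.
Execution walk:
  sum_active([2, 6, 11, 4, 10]) -> 4  [called from settle_round, line 18]
  bind_quota(0, 6) -> 6  [called from bind_quota, line 5]
  bind_quota(2, 4) -> 6  [called from bind_quota, line 5]
  bind_quota(4, 0) -> 6  [called from settle_round, line 21]
  settle_round([2, 6, 11, 4, 10]) -> 6  [called from main, line 27]
Log line origins:
  1 — main, line 26
  2 — settle_round, line 17
  3 — sum_active, line 8
  4 — sum_active, line 13
  5 — settle_round, line 20
  6 — bind_quota, line 4
  7 — bind_quota, line 4
  8 — main, line 28
A correct fix: line 29: replace `mid` with `bound`.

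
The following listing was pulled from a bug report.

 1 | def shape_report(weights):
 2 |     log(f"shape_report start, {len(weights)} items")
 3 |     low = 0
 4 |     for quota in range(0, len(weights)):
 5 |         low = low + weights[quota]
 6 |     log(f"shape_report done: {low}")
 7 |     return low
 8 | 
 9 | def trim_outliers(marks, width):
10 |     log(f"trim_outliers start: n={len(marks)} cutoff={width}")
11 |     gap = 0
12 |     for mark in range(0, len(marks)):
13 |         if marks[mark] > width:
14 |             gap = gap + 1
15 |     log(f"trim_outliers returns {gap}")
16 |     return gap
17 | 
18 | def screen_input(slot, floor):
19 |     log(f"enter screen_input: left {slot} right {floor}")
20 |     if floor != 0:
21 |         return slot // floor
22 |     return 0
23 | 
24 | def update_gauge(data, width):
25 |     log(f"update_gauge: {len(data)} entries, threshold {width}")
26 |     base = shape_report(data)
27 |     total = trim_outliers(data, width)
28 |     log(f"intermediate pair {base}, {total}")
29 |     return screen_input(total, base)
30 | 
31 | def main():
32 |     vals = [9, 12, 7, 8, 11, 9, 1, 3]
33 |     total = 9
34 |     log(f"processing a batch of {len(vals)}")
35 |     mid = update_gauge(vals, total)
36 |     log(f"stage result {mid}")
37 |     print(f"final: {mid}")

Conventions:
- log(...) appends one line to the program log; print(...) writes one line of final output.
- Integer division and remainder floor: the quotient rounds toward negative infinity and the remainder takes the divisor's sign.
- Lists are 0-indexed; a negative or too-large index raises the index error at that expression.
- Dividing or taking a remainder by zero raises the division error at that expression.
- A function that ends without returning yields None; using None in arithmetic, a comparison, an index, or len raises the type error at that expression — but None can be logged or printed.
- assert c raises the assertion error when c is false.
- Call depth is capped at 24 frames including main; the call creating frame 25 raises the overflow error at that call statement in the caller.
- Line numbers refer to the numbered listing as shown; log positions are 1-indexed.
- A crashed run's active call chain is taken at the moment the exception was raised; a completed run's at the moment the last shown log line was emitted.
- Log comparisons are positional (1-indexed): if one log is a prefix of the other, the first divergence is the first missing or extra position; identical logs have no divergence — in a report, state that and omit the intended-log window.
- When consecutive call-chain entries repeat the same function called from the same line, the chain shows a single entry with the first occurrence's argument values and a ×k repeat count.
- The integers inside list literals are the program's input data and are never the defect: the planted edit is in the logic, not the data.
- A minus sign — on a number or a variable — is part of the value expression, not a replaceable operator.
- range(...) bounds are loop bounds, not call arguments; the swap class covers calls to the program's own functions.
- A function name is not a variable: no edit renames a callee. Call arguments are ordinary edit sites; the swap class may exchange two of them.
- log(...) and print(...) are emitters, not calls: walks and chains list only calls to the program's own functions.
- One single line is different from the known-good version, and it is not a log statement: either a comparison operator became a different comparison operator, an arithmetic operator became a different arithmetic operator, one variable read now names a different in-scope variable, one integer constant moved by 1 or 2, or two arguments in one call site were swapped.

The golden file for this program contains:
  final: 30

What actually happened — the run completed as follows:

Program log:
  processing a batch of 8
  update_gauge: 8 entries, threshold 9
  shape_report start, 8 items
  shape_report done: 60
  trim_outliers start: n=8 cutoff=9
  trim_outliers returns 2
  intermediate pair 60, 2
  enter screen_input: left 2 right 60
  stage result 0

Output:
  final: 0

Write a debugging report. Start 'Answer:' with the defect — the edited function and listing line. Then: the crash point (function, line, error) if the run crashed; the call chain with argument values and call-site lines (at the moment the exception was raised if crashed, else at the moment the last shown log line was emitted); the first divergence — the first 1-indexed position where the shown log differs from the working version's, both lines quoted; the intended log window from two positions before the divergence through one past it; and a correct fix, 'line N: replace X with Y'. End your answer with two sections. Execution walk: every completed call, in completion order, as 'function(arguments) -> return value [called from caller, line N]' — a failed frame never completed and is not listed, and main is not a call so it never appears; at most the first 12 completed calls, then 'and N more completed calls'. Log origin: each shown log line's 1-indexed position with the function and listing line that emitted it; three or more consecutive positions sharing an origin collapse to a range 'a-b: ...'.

Answer: the defect is in update_gauge at line 29.
Key observation: At log position 8 the runs split — shown 'enter screen_input: left 2 right 60', but the working version logs 'enter screen_input: left 60 right 2'.
Call chain: main.
First divergence: position 8 — shown 'enter screen_input: left 2 right 60', intended 'enter screen_input: left 60 right 2'.
Intended log window:
  6: trim_outliers returns 2
  7: intermediate pair 60, 2
  8: enter screen_input: left 60 right 2
  9: stage result 30
Execution walk:
  shape_report([9, 12, 7, 8, 11, 9, 1, 3]) -> 60  [called from update_gauge, line 26]
  trim_outliers([9, 12, 7, 8, 11, 9, 1, 3], 9) -> 2  [called from update_gauge, line 27]
  screen_input(2, 60) -> 0  [called from update_gauge, line 29]
  update_gauge([9, 12, 7, 8, 11, 9, 1, 3], 9) -> 0  [called from main, line 35]
Origin of each log line:
  1: emitted by main (line 34)
  2: emitted by update_gauge (line 25)
  3: emitted by shape_report (line 2)
  4: emitted by shape_report (line 6)
  5: emitted by trim_outliers (line 10)
  6: emitted by trim_outliers (line 15)
  7: emitted by update_gauge (line 28)
  8: emitted by screen_input (line 19)
  9: emitted by main (line 36)
A correct fix: line 29: replace `screen_input(total, base)` with `screen_input(base, total)`.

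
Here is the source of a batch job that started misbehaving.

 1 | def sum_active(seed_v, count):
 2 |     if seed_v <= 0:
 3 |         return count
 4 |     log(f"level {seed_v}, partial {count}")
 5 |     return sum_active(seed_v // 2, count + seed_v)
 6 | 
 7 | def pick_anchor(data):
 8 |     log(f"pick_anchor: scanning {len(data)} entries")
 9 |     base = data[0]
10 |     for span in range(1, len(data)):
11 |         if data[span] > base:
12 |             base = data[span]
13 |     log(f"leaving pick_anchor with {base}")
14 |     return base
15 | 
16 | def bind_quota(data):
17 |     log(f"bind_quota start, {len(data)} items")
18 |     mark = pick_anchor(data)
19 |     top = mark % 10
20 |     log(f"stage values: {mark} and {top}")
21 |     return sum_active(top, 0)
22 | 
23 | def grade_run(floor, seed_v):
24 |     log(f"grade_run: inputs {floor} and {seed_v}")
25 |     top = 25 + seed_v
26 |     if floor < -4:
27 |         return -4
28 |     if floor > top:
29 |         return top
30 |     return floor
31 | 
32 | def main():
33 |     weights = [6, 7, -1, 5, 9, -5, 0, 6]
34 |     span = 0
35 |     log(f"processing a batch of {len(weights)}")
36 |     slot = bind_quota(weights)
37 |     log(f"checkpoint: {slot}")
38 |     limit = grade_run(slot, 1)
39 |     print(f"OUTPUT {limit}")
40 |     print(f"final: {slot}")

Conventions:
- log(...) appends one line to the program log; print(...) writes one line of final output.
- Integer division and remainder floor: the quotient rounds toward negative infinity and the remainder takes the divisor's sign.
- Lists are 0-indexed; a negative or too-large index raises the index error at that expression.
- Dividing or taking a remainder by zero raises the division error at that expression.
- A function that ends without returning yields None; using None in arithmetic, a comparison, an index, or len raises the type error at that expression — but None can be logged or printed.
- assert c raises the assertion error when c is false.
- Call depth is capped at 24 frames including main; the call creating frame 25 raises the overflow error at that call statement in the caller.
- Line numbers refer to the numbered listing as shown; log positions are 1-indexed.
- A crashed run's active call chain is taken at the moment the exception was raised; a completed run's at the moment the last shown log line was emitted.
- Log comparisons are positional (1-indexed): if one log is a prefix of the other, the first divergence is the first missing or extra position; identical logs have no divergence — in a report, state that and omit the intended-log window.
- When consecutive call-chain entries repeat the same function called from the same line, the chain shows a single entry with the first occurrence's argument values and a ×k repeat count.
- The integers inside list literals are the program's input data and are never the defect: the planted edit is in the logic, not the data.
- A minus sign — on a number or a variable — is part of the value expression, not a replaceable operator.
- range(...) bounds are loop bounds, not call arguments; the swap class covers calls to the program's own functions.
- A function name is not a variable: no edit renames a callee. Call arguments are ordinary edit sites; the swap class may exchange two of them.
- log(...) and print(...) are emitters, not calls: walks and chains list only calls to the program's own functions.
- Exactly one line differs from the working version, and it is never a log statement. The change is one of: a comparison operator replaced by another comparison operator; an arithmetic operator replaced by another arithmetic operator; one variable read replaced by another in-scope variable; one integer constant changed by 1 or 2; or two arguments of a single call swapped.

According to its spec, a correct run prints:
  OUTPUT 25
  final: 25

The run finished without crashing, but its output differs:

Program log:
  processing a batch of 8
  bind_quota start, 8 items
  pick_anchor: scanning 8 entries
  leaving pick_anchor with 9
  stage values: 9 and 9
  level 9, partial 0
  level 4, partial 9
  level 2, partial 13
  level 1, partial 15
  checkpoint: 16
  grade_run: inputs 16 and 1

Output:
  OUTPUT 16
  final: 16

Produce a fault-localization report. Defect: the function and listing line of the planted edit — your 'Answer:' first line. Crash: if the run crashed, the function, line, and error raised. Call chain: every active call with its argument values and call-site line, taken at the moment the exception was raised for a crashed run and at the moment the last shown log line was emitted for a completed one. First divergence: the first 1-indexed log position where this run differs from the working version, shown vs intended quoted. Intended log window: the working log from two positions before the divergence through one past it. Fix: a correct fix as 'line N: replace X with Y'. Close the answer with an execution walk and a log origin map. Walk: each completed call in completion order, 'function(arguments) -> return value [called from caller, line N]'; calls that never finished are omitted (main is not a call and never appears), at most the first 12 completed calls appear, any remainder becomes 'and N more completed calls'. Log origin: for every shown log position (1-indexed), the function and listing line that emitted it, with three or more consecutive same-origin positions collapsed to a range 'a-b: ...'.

Answer: the defect is in sum_active at line 5.
The tell: Log line 7 is where behavior first shows: 'level 4, partial 9' appears instead of 'level 7, partial 9'.
Call chain: main -> grade_run(16, 1) (called at line 38).
First divergence: position 7 — the shown line 'level 4, partial 9' should read 'level 7, partial 9'.
Intended log window:
  5: stage values: 9 and 9
  6: level 9, partial 0
  7: level 7, partial 9
  8: level 5, partial 16
Execution walk:
  pick_anchor([6, 7, -1, 5, 9, -5, 0, 6]) -> 9  [called from bind_quota, line 18]
  sum_active(0, 16) -> 16  [called from sum_active, line 5]
  sum_active(1, 15) -> 16  [called from sum_active, line 5]
  sum_active(2, 13) -> 16  [called from sum_active, line 5]
  sum_active(4, 9) -> 16  [called from sum_active, line 5]
  sum_active(9, 0) -> 16  [called from bind_quota, line 21]
  bind_quota([6, 7, -1, 5, 9, -5, 0, 6]) -> 16  [called from main, line 36]
  grade_run(16, 1) -> 16  [called from main, line 38]
Log line origins:
  1: logged in main at line 35
  2: logged in bind_quota at line 17
  3: logged in pick_anchor at line 8
  4: logged in pick_anchor at line 13
  5: logged in bind_quota at line 20
  6-9: logged in sum_active at line 4
  10: logged in main at line 37
  11: logged in grade_run at line 24
A correct fix: line 5: replace `//` with `-`.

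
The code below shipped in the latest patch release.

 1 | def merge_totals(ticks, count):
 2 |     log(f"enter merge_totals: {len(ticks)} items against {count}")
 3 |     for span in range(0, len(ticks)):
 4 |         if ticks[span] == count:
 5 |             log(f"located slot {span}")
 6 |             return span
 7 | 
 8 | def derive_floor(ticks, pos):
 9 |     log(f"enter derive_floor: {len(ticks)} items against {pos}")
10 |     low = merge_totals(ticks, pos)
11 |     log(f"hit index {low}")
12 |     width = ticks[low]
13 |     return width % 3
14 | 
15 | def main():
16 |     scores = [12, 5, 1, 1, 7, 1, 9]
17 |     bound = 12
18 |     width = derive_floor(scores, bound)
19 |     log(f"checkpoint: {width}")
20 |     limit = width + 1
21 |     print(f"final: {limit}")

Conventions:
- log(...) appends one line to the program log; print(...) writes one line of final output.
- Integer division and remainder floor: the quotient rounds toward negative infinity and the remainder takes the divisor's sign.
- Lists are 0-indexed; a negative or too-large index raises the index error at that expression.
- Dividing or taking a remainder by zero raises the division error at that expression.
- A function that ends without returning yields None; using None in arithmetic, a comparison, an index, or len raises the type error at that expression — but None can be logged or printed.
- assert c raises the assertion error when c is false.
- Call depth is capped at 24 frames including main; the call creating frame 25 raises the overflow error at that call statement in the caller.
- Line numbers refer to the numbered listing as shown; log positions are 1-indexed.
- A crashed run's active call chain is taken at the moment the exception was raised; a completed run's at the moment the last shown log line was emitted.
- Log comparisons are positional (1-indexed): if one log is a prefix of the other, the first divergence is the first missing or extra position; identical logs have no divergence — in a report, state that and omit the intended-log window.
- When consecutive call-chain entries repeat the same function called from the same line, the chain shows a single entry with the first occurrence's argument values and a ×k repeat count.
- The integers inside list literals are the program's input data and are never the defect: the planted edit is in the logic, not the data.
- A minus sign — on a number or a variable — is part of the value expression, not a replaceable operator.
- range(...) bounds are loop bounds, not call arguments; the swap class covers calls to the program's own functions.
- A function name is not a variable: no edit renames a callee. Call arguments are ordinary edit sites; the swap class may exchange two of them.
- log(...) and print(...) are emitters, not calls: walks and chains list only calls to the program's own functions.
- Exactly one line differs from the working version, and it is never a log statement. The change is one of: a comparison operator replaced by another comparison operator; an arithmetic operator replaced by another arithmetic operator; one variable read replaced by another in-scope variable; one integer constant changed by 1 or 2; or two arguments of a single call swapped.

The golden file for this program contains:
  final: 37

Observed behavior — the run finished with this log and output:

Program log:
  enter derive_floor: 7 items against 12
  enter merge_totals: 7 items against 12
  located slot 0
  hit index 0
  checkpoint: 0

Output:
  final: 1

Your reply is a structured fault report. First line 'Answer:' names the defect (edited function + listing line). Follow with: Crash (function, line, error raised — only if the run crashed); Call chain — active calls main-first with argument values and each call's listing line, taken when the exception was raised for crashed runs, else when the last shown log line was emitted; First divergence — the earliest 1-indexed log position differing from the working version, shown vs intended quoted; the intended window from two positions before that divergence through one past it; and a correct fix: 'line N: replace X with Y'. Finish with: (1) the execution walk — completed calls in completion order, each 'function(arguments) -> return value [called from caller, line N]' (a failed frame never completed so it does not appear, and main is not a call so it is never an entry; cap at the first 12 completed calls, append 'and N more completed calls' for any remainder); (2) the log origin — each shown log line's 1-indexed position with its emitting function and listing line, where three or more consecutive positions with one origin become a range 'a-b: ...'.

Answer: the defect is in derive_floor at line 13.
Core observation: The earliest visible damage is log position 5 — 'checkpoint: 0' rather than the intended 'checkpoint: 36'.
Call chain: main.
First divergence: position 5 — the shown line 'checkpoint: 0' should read 'checkpoint: 36'.
Intended log window:
  3: located slot 0
  4: hit index 0
  5: checkpoint: 36
Execution walk:
  merge_totals([12, 5, 1, 1, 7, 1, 9], 12) -> 0  [called from derive_floor, line 10]
  derive_floor([12, 5, 1, 1, 7, 1, 9], 12) -> 0  [called from main, line 18]
Log origin:
  1 — derive_floor, line 9
  2 — merge_totals, line 2
  3 — merge_totals, line 5
  4 — derive_floor, line 11
  5 — main, line 19
A correct fix: line 13: replace `%` with `*`.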